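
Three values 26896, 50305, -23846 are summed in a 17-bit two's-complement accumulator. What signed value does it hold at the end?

26896 + 50305 = 77201 → wraps to -53871 (10010110110010001)
-53871 + (-23846) = -77717 → wraps to 53355 (01101000001101011)

53355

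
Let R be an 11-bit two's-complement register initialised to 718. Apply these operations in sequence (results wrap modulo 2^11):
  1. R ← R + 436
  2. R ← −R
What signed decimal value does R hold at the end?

894

Start: R = 718 = 01011001110.
R = 718 + 436 = 1154; wraps to -894 = 10010000010
R = −(-894) = 894 = 01101111110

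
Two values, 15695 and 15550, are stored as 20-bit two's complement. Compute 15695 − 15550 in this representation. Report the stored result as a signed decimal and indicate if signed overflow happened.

145; no overflow

15695 → 00000011110101001111
15550 → 00000011110010111110
Subtract via negate-and-add: invert 00000011110010111110 + 1 = 11111100001101000010 (i.e. -15550).
  00000011110101001111
+ 11111100001101000010
= 00000000000010010001  (discard carry-out 1)
Result 00000000000010010001: MSB = 0 → value 145.
Addends (after negating the subtrahend) have opposite signs, so signed overflow cannot occur.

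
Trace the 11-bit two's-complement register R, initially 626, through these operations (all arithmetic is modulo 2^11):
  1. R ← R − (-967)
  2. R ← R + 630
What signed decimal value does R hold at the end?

Start: R = 626 = 01001110010.
R = 626 − (-967) = 1593; wraps to -455 = 11000111001
R = -455 + 630 = 175 = 00010101111

175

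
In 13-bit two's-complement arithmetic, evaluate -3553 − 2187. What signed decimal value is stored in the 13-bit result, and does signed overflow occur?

2452; overflow

-3553 → 1001000011111
2187 → 0100010001011
Subtract via negate-and-add: invert 0100010001011 + 1 = 1011101110101 (i.e. -2187).
  1001000011111
+ 1011101110101
= 0100110010100  (discard carry-out 1)
Result 0100110010100: MSB = 0 → value 2452.
Both addends (after negating the subtrahend) are negative but the stored result is non-negative: signed overflow. The true value -3553 − 2187 = -5740 lies outside [-4096, 4095].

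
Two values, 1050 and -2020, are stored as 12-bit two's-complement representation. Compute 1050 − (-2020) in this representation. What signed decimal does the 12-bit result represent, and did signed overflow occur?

1050 → 010000011010
-2020 → 100000011100
Subtract via negate-and-add: invert 100000011100 + 1 = 011111100100 (i.e. 2020).
  010000011010
+ 011111100100
= 101111111110
Result 101111111110: MSB = 1 → 3070 − 4096 = -1026.
Both addends (after negating the subtrahend) are non-negative but the stored result is negative: signed overflow. The true value 1050 − (-2020) = 3070 lies outside [-2048, 2047].

-1026; overflow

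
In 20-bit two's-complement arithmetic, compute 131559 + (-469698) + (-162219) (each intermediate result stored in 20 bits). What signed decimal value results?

-500358

131559 + (-469698) = -338139 (10101101011100100101)
-338139 + (-162219) = -500358 (10000101110101111010)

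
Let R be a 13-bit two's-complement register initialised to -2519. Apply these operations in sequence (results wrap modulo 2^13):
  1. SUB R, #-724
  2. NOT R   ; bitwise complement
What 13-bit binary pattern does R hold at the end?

0011100000010

Start: R = -2519 = 1011000101001.
R = -2519 − (-724) = -1795 = 1100011111101
R = NOT 1100011111101 = 0011100000010 = 1794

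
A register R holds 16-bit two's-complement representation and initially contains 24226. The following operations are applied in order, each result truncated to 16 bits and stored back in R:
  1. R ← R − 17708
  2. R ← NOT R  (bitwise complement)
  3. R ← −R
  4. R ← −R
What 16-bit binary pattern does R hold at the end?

1110011010001001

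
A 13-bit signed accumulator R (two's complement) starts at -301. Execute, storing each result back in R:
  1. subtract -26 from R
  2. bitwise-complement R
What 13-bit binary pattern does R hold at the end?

Start: R = -301 = 1111011010011.
R = -301 − (-26) = -275 = 1111011101101
R = NOT 1111011101101 = 0000100010010 = 274

0000100010010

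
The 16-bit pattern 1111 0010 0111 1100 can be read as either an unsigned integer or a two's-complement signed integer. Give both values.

Unsigned: 1111001001111100 = 62076.
Signed: MSB=1 → 62076 − 65536 = -3460.

unsigned = 62076, signed = -3460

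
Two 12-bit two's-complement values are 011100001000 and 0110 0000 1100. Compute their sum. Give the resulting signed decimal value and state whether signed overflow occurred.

-748; overflow

011100001000 = 1800 (signed)
0110 0000 1100 → 011000001100 = 1548 (signed)
  011100001000
+ 011000001100
= 110100010100
Result 110100010100: MSB = 1 → 3348 − 4096 = -748.
Both addends are non-negative but the stored result is negative: signed overflow. The true value 1800 + 1548 = 3348 lies outside [-2048, 2047].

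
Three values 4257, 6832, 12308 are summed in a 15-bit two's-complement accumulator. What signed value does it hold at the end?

-9371

4257 + 6832 = 11089 (010101101010001)
11089 + 12308 = 23397 → wraps to -9371 (101101101100101)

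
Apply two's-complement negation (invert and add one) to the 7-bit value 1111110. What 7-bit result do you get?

0000010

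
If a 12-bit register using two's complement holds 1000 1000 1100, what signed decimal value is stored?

MSB is 1, so the value is negative.
Unsigned reading: 2188. Subtract 2^12 = 4096: 2188 − 4096 = -1908.

-1908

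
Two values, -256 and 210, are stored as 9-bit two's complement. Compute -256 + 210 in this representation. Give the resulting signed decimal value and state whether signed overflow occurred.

-46; no overflow

-256 → 100000000
210 → 011010010
  100000000
+ 011010010
= 111010010
Result 111010010: MSB = 1 → 466 − 512 = -46.
Addends have opposite signs, so signed overflow cannot occur.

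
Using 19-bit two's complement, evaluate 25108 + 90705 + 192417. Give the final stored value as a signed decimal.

-216058

25108 + 90705 = 115813 (0011100010001100101)
115813 + 192417 = 308230 → wraps to -216058 (1001011010000000110)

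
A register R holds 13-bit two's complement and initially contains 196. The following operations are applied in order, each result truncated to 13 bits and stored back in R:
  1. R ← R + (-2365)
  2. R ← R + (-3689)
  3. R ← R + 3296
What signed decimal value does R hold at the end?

-2562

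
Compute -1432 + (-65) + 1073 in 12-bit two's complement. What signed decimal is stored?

-424

-1432 + (-65) = -1497 (101000100111)
-1497 + 1073 = -424 (111001011000)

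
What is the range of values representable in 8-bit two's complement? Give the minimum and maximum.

Minimum: −2^7 = -128.
Maximum: 2^7 − 1 = 127.

min = -128, max = 127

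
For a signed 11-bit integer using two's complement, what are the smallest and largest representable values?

min = -1024, max = 1023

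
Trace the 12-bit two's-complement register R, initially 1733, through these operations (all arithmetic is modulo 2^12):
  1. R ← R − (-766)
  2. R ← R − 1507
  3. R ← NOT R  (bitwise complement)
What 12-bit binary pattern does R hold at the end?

110000011111

Start: R = 1733 = 011011000101.
R = 1733 − (-766) = 2499; wraps to -1597 = 100111000011
R = -1597 − 1507 = -3104; wraps to 992 = 001111100000
R = NOT 001111100000 = 110000011111 = -993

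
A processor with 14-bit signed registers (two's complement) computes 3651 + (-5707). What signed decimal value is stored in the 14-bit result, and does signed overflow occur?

-2056; no overflow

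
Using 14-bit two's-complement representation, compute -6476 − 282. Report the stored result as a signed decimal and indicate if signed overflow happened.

-6758; no overflow

-6476 → 10011010110100
282 → 00000100011010
Subtract via negate-and-add: invert 00000100011010 + 1 = 11111011100110 (i.e. -282).
  10011010110100
+ 11111011100110
= 10010110011010  (discard carry-out 1)
Result 10010110011010: MSB = 1 → 9626 − 16384 = -6758.
Both addends (after negating the subtrahend) are negative and so is the stored result: no signed overflow.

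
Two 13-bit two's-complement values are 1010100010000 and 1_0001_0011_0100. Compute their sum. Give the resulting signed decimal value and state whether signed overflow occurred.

1604; overflow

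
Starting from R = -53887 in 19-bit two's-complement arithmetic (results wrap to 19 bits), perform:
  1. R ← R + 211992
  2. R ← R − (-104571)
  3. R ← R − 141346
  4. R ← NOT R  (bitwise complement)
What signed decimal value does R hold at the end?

Start: R = -53887 = 1110010110110000001.
R = -53887 + 211992 = 158105 = 0100110100110011001
R = 158105 − (-104571) = 262676; wraps to -261612 = 1000000001000010100
R = -261612 − 141346 = -402958; wraps to 121330 = 0011101100111110010
R = NOT 0011101100111110010 = 1100010011000001101 = -121331

-121331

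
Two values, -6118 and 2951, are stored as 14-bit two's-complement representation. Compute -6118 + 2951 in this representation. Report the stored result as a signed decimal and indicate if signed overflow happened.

-3167; no overflow

-6118 → 10100000011010
2951 → 00101110000111
  10100000011010
+ 00101110000111
= 11001110100001
Result 11001110100001: MSB = 1 → 13217 − 16384 = -3167.
Addends have opposite signs, so signed overflow cannot occur.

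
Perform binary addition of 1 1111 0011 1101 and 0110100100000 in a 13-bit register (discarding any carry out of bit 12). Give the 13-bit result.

0110001011101

  1111100111101
+ 0110100100000
= 0110001011101  (discard carry-out 1)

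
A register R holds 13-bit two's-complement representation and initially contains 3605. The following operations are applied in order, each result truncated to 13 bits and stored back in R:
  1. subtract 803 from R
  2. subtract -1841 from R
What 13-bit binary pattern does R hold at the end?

1001000100011

Start: R = 3605 = 0111000010101.
R = 3605 − 803 = 2802 = 0101011110010
R = 2802 − (-1841) = 4643; wraps to -3549 = 1001000100011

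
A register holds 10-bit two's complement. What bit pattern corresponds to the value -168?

1101011000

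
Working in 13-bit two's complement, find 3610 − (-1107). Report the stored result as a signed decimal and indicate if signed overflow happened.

3610 → 0111000011010
-1107 → 1101110101101
Subtract via negate-and-add: invert 1101110101101 + 1 = 0010001010011 (i.e. 1107).
  0111000011010
+ 0010001010011
= 1001001101101
Result 1001001101101: MSB = 1 → 4717 − 8192 = -3475.
Both addends (after negating the subtrahend) are non-negative but the stored result is negative: signed overflow. The true value 3610 − (-1107) = 4717 lies outside [-4096, 4095].

-3475; overflow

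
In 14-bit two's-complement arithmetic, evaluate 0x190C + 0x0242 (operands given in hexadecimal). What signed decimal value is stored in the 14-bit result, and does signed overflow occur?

0x190C = 01100100001100 = 6412 (signed)
0x0242 = 00001001000010 = 578 (signed)
  01100100001100
+ 00001001000010
= 01101101001110
Result 01101101001110: MSB = 0 → value 6990.
Both addends are non-negative and so is the stored result: no signed overflow.

6990; no overflow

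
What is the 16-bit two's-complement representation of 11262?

11262 is non-negative, so write it directly in 16 bits: 0010101111111110.

0010101111111110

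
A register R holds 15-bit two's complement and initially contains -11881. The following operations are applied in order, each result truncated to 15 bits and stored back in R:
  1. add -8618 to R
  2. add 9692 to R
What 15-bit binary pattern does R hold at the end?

Start: R = -11881 = 101000110010111.
R = -11881 + (-8618) = -20499; wraps to 12269 = 010111111101101
R = 12269 + 9692 = 21961; wraps to -10807 = 101010111001001

101010111001001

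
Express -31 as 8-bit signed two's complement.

|-31| = 31 = 00011111 in 8 bits.
Invert the bits: 11100000. Add 1: 11100001.

11100001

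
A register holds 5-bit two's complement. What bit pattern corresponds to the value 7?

7 is non-negative, so write it directly in 5 bits: 00111.

00111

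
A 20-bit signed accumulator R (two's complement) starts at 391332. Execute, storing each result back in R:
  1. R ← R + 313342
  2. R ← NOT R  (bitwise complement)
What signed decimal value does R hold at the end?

343901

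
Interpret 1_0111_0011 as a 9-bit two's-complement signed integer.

-141

MSB is 1, so the value is negative.
Invert: 010001100. Add 1: 010001101 = 141. So the value is −141.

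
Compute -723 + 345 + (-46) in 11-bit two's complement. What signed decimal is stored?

-723 + 345 = -378 (11010000110)
-378 + (-46) = -424 (11001011000)

-424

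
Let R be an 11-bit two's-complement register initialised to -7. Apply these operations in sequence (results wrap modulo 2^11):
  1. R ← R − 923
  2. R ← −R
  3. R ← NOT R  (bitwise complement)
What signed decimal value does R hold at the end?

Start: R = -7 = 11111111001.
R = -7 − 923 = -930 = 10001011110
R = −(-930) = 930 = 01110100010
R = NOT 01110100010 = 10001011101 = -931

-931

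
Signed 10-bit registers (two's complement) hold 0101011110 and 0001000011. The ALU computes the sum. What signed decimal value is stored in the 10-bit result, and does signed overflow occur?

417; no overflow

0101011110 = 350 (signed)
0001000011 = 67 (signed)
  0101011110
+ 0001000011
= 0110100001
Result 0110100001: MSB = 0 → value 417.
Both addends are non-negative and so is the stored result: no signed overflow.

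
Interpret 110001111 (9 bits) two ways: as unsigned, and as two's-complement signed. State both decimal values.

unsigned = 399, signed = -113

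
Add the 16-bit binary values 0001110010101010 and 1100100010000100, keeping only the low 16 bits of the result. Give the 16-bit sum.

  0001110010101010
+ 1100100010000100
= 1110010100101110

1110010100101110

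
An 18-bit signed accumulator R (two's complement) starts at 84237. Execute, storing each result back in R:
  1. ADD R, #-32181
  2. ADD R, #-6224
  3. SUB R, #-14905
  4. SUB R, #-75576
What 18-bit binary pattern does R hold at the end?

100001010001111001

Start: R = 84237 = 010100100100001101.
R = 84237 + (-32181) = 52056 = 001100101101011000
R = 52056 + (-6224) = 45832 = 001011001100001000
R = 45832 − (-14905) = 60737 = 001110110101000001
R = 60737 − (-75576) = 136313; wraps to -125831 = 100001010001111001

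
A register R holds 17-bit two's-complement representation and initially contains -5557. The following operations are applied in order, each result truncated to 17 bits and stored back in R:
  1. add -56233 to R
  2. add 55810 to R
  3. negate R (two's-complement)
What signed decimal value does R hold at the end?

5980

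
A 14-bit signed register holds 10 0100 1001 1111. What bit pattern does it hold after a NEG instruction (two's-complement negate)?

Invert: 01101101100000. Add 1: 01101101100001.
Check: 10010010011111 = -7009, 01101101100001 = 7009.

01101101100001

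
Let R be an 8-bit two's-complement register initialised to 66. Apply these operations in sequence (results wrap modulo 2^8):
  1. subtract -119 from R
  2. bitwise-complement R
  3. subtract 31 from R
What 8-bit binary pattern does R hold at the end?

00100111

Start: R = 66 = 01000010.
R = 66 − (-119) = 185; wraps to -71 = 10111001
R = NOT 10111001 = 01000110 = 70
R = 70 − 31 = 39 = 00100111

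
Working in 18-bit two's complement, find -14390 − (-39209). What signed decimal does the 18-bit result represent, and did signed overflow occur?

-14390 → 111100011111001010
-39209 → 110110011011010111
Subtract via negate-and-add: invert 110110011011010111 + 1 = 001001100100101001 (i.e. 39209).
  111100011111001010
+ 001001100100101001
= 000110000011110011  (discard carry-out 1)
Result 000110000011110011: MSB = 0 → value 24819.
Addends (after negating the subtrahend) have opposite signs, so signed overflow cannot occur.

24819; no overflow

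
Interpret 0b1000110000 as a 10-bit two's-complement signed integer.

-464

MSB is 1, so the value is negative.
Unsigned reading: 560. Subtract 2^10 = 1024: 560 − 1024 = -464.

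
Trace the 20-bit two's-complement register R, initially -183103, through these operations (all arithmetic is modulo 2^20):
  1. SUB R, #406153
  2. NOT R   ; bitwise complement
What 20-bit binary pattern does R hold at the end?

Start: R = -183103 = 11010011010011000001.
R = -183103 − 406153 = -589256; wraps to 459320 = 01110000001000111000
R = NOT 01110000001000111000 = 10001111110111000111 = -459321

10001111110111000111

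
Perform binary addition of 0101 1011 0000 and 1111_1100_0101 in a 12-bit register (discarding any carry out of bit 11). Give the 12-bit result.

010101110101

  010110110000
+ 111111000101
= 010101110101  (discard carry-out 1)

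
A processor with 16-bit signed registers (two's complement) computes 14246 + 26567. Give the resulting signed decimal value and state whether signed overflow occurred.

-24723; overflow

14246 → 0011011110100110
26567 → 0110011111000111
  0011011110100110
+ 0110011111000111
= 1001111101101101
Result 1001111101101101: MSB = 1 → 40813 − 65536 = -24723.
Both addends are non-negative but the stored result is negative: signed overflow. The true value 14246 + 26567 = 40813 lies outside [-32768, 32767].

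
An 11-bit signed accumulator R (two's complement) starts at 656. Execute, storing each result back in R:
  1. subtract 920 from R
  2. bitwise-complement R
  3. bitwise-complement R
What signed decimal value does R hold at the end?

Start: R = 656 = 01010010000.
R = 656 − 920 = -264 = 11011111000
R = NOT 11011111000 = 00100000111 = 263
R = NOT 00100000111 = 11011111000 = -264

-264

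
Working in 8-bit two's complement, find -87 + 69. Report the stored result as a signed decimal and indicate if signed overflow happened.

-18; no overflow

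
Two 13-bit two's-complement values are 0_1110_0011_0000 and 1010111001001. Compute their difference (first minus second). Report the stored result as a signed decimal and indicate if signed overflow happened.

-1945; overflow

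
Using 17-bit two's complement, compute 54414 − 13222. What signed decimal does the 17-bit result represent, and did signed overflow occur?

54414 → 01101010010001110
13222 → 00011001110100110
Subtract via negate-and-add: invert 00011001110100110 + 1 = 11100110001011010 (i.e. -13222).
  01101010010001110
+ 11100110001011010
= 01010000011101000  (discard carry-out 1)
Result 01010000011101000: MSB = 0 → value 41192.
Addends (after negating the subtrahend) have opposite signs, so signed overflow cannot occur.

41192; no overflow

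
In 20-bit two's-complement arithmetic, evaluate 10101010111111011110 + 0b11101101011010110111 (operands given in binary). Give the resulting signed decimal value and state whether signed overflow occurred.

-424299; no overflow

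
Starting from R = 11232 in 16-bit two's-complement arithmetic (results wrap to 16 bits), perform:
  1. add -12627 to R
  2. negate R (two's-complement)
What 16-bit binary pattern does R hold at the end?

Start: R = 11232 = 0010101111100000.
R = 11232 + (-12627) = -1395 = 1111101010001101
R = −(-1395) = 1395 = 0000010101110011

0000010101110011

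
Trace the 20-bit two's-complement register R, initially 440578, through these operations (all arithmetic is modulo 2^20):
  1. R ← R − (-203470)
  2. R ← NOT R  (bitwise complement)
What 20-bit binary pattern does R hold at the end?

Start: R = 440578 = 01101011100100000010.
R = 440578 − (-203470) = 644048; wraps to -404528 = 10011101001111010000
R = NOT 10011101001111010000 = 01100010110000101111 = 404527

01100010110000101111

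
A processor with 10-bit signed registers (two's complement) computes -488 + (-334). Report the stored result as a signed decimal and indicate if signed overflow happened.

-488 → 1000011000
-334 → 1010110010
  1000011000
+ 1010110010
= 0011001010  (discard carry-out 1)
Result 0011001010: MSB = 0 → value 202.
Both addends are negative but the stored result is non-negative: signed overflow. The true value -488 + (-334) = -822 lies outside [-512, 511].

202; overflow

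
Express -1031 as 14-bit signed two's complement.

11101111111001

|-1031| = 1031 = 00010000000111 in 14 bits.
Invert the bits: 11101111111000. Add 1: 11101111111001.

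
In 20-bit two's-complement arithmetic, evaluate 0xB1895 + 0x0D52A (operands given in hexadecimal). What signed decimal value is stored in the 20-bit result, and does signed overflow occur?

-266817; no overflow

0xB1895 = 10110001100010010101 = -321387 (signed)
0x0D52A = 00001101010100101010 = 54570 (signed)
  10110001100010010101
+ 00001101010100101010
= 10111110110110111111
Result 10111110110110111111: MSB = 1 → 781759 − 1048576 = -266817.
Addends have opposite signs, so signed overflow cannot occur.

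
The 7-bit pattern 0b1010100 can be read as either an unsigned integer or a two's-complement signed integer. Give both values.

unsigned = 84, signed = -44

Unsigned: 1010100 = 84.
Signed: MSB=1 → 84 − 128 = -44.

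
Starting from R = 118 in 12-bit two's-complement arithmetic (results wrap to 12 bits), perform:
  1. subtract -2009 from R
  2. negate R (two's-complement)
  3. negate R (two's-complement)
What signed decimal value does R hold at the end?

-1969

Start: R = 118 = 000001110110.
R = 118 − (-2009) = 2127; wraps to -1969 = 100001001111
R = −(-1969) = 1969 = 011110110001
R = −(1969) = -1969 = 100001001111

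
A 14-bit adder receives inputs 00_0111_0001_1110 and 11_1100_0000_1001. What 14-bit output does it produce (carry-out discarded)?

00001100100111

  00011100011110
+ 11110000001001
= 00001100100111  (discard carry-out 1)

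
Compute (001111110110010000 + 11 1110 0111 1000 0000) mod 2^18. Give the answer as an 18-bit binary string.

001110010100010000

  001111110110010000
+ 111110011110000000
= 001110010100010000  (discard carry-out 1)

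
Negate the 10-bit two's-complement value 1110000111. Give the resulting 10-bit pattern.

0001111001

Invert: 0001111000. Add 1: 0001111001.
Check: 1110000111 = -121, 0001111001 = 121.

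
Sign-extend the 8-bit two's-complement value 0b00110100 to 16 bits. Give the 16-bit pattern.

MSB of 00110100 is 0; replicate it into the new high bits.
00000000|00110100 → 0000000000110100 (still 52).

0000000000110100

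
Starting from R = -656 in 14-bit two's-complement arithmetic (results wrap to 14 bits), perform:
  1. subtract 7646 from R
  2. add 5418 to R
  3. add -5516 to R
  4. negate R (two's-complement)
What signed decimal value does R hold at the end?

Start: R = -656 = 11110101110000.
R = -656 − 7646 = -8302; wraps to 8082 = 01111110010010
R = 8082 + 5418 = 13500; wraps to -2884 = 11010010111100
R = -2884 + (-5516) = -8400; wraps to 7984 = 01111100110000
R = −(7984) = -7984 = 10000011010000

-7984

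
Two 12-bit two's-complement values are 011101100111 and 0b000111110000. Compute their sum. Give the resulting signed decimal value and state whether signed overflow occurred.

011101100111 = 1895 (signed)
0b000111110000 → 000111110000 = 496 (signed)
  011101100111
+ 000111110000
= 100101010111
Result 100101010111: MSB = 1 → 2391 − 4096 = -1705.
Both addends are non-negative but the stored result is negative: signed overflow. The true value 1895 + 496 = 2391 lies outside [-2048, 2047].

-1705; overflow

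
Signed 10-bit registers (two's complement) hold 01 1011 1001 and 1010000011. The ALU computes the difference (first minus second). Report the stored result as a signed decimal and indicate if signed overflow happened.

-202; overflow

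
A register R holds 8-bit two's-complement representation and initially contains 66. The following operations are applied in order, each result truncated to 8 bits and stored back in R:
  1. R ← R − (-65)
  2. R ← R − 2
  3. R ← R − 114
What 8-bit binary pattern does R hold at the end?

00001111

Start: R = 66 = 01000010.
R = 66 − (-65) = 131; wraps to -125 = 10000011
R = -125 − 2 = -127 = 10000001
R = -127 − 114 = -241; wraps to 15 = 00001111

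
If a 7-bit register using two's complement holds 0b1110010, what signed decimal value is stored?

MSB is 1, so the value is negative.
Unsigned reading: 114. Subtract 2^7 = 128: 114 − 128 = -14.

-14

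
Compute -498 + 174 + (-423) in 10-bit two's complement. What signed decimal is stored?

-498 + 174 = -324 (1010111100)
-324 + (-423) = -747 → wraps to 277 (0100010101)

277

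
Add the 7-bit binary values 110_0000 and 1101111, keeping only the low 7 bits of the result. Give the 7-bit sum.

1001111

  1100000
+ 1101111
= 1001111  (discard carry-out 1)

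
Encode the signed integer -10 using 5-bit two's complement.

10110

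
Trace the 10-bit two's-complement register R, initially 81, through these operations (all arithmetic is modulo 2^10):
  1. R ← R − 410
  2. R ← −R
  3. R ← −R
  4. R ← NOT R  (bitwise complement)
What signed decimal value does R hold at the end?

328

Start: R = 81 = 0001010001.
R = 81 − 410 = -329 = 1010110111
R = −(-329) = 329 = 0101001001
R = −(329) = -329 = 1010110111
R = NOT 1010110111 = 0101001000 = 328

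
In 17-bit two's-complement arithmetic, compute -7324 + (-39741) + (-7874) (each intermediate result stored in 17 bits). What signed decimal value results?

-54939

-7324 + (-39741) = -47065 (10100100000100111)
-47065 + (-7874) = -54939 (10010100101100101)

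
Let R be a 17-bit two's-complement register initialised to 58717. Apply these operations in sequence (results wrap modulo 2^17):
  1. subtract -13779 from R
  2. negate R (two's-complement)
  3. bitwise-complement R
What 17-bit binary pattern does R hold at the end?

Start: R = 58717 = 01110010101011101.
R = 58717 − (-13779) = 72496; wraps to -58576 = 10001101100110000
R = −(-58576) = 58576 = 01110010011010000
R = NOT 01110010011010000 = 10001101100101111 = -58577

10001101100101111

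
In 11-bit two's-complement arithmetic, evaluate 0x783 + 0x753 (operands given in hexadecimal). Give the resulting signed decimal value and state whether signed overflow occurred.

0x783 = 11110000011 = -125 (signed)
0x753 = 11101010011 = -173 (signed)
  11110000011
+ 11101010011
= 11011010110  (discard carry-out 1)
Result 11011010110: MSB = 1 → 1750 − 2048 = -298.
Both addends are negative and so is the stored result: no signed overflow.

-298; no overflow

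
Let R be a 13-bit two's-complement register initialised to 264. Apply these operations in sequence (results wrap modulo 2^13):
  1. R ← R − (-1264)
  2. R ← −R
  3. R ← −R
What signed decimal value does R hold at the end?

Start: R = 264 = 0000100001000.
R = 264 − (-1264) = 1528 = 0010111111000
R = −(1528) = -1528 = 1101000001000
R = −(-1528) = 1528 = 0010111111000

1528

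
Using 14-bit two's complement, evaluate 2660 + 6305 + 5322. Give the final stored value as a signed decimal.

2660 + 6305 = 8965 → wraps to -7419 (10001100000101)
-7419 + 5322 = -2097 (11011111001111)

-2097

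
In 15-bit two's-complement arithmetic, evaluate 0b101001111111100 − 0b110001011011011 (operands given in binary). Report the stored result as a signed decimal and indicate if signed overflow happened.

-3807; no overflow

0b101001111111100 → 101001111111100 = -11268 (signed)
0b110001011011011 → 110001011011011 = -7461 (signed)
Subtract via negate-and-add: invert 110001011011011 + 1 = 001110100100101 (i.e. 7461).
  101001111111100
+ 001110100100101
= 111000100100001
Result 111000100100001: MSB = 1 → 28961 − 32768 = -3807.
Addends (after negating the subtrahend) have opposite signs, so signed overflow cannot occur.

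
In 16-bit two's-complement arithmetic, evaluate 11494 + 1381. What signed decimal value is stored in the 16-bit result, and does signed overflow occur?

12875; no overflow

11494 → 0010110011100110
1381 → 0000010101100101
  0010110011100110
+ 0000010101100101
= 0011001001001011
Result 0011001001001011: MSB = 0 → value 12875.
Both addends are non-negative and so is the stored result: no signed overflow.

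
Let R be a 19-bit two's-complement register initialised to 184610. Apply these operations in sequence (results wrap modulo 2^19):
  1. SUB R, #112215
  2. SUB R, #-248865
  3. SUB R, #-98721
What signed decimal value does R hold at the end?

-104307

Start: R = 184610 = 0101101000100100010.
R = 184610 − 112215 = 72395 = 0010001101011001011
R = 72395 − (-248865) = 321260; wraps to -203028 = 1001110011011101100
R = -203028 − (-98721) = -104307 = 1100110100010001101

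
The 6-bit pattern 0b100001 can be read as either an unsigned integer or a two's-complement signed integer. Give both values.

unsigned = 33, signed = -31

Unsigned: 100001 = 33.
Signed: MSB=1 → 33 − 64 = -31.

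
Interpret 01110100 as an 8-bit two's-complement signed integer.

116

MSB is 0, so the value is non-negative: 01110100 = 116.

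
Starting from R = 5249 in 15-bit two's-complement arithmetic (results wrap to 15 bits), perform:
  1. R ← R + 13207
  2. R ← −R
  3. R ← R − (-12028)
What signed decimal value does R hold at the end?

Start: R = 5249 = 001010010000001.
R = 5249 + 13207 = 18456; wraps to -14312 = 100100000011000
R = −(-14312) = 14312 = 011011111101000
R = 14312 − (-12028) = 26340; wraps to -6428 = 110011011100100

-6428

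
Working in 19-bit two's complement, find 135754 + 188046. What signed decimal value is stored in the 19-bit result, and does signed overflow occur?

-200488; overflow

135754 → 0100001001001001010
188046 → 0101101111010001110
  0100001001001001010
+ 0101101111010001110
= 1001111000011011000
Result 1001111000011011000: MSB = 1 → 323800 − 524288 = -200488.
Both addends are non-negative but the stored result is negative: signed overflow. The true value 135754 + 188046 = 323800 lies outside [-262144, 262143].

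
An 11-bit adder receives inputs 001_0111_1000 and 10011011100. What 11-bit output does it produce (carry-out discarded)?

11001010100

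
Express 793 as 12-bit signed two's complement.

793 is non-negative, so write it directly in 12 bits: 001100011001.

001100011001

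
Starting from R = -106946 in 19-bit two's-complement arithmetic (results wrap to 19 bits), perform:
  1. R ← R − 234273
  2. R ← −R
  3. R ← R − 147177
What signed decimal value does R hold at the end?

Start: R = -106946 = 1100101111000111110.
R = -106946 − 234273 = -341219; wraps to 183069 = 0101100101100011101
R = −(183069) = -183069 = 1010011010011100011
R = -183069 − 147177 = -330246; wraps to 194042 = 0101111010111111010

194042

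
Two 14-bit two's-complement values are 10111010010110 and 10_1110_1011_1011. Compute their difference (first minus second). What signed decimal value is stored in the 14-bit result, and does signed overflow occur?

-37; no overflow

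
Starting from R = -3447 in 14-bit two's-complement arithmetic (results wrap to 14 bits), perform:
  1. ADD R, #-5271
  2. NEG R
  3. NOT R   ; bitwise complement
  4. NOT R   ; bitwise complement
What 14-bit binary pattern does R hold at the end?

10001000001110

Start: R = -3447 = 11001010001001.
R = -3447 + (-5271) = -8718; wraps to 7666 = 01110111110010
R = −(7666) = -7666 = 10001000001110
R = NOT 10001000001110 = 01110111110001 = 7665
R = NOT 01110111110001 = 10001000001110 = -7666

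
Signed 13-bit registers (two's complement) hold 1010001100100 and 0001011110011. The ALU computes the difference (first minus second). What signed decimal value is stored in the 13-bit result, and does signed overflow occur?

-3727; no overflow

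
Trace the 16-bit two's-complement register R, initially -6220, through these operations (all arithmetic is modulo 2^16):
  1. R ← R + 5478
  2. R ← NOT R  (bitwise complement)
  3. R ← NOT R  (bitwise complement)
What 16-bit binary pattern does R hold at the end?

Start: R = -6220 = 1110011110110100.
R = -6220 + 5478 = -742 = 1111110100011010
R = NOT 1111110100011010 = 0000001011100101 = 741
R = NOT 0000001011100101 = 1111110100011010 = -742

1111110100011010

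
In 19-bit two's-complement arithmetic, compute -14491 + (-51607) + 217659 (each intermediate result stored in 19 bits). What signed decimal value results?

-14491 + (-51607) = -66098 (1101111110111001110)
-66098 + 217659 = 151561 (0100101000000001001)

151561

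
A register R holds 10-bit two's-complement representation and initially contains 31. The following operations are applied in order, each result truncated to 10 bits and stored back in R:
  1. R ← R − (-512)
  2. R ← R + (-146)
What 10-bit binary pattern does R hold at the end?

0110001101

Start: R = 31 = 0000011111.
R = 31 − (-512) = 543; wraps to -481 = 1000011111
R = -481 + (-146) = -627; wraps to 397 = 0110001101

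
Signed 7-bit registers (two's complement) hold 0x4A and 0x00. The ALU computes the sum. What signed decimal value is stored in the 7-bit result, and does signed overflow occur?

0x4A = 1001010 = -54 (signed)
0x00 = 0000000 = 0 (signed)
  1001010
+ 0000000
= 1001010
Result 1001010: MSB = 1 → 74 − 128 = -54.
Addends have opposite signs, so signed overflow cannot occur.

-54; no overflow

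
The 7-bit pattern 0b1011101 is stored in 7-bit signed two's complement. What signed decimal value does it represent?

-35

MSB is 1, so the value is negative.
Invert: 0100010. Add 1: 0100011 = 35. So the value is −35.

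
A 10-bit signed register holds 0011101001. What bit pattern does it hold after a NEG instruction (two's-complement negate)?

Invert: 1100010110. Add 1: 1100010111.

1100010111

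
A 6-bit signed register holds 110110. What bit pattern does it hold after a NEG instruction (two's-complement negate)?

Invert: 001001. Add 1: 001010.
Check: 110110 = -10, 001010 = 10.

001010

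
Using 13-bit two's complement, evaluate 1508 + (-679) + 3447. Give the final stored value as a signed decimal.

-3916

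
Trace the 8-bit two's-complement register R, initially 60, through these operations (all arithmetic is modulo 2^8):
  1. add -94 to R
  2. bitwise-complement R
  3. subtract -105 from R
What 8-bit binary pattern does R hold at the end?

10001010

Start: R = 60 = 00111100.
R = 60 + (-94) = -34 = 11011110
R = NOT 11011110 = 00100001 = 33
R = 33 − (-105) = 138; wraps to -118 = 10001010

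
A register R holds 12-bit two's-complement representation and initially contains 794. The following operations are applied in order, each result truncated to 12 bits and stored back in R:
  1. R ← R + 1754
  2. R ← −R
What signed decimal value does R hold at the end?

1548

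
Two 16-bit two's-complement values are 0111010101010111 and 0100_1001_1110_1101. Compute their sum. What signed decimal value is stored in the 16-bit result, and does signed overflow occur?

-16572; overflow

0111010101010111 = 30039 (signed)
0100_1001_1110_1101 → 0100100111101101 = 18925 (signed)
  0111010101010111
+ 0100100111101101
= 1011111101000100
Result 1011111101000100: MSB = 1 → 48964 − 65536 = -16572.
Both addends are non-negative but the stored result is negative: signed overflow. The true value 30039 + 18925 = 48964 lies outside [-32768, 32767].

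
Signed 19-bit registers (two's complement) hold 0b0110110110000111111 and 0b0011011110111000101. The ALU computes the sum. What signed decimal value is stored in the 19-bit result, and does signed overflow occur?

-185852; overflow

0b0110110110000111111 → 0110110110000111111 = 224319 (signed)
0b0011011110111000101 → 0011011110111000101 = 114117 (signed)
  0110110110000111111
+ 0011011110111000101
= 1010010101000000100
Result 1010010101000000100: MSB = 1 → 338436 − 524288 = -185852.
Both addends are non-negative but the stored result is negative: signed overflow. The true value 224319 + 114117 = 338436 lies outside [-262144, 262143].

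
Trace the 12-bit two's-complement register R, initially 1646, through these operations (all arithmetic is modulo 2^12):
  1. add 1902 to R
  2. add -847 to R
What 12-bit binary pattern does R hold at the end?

101010001101

Start: R = 1646 = 011001101110.
R = 1646 + 1902 = 3548; wraps to -548 = 110111011100
R = -548 + (-847) = -1395 = 101010001101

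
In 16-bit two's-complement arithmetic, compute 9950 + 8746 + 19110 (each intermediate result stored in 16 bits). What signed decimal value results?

-27730

9950 + 8746 = 18696 (0100100100001000)
18696 + 19110 = 37806 → wraps to -27730 (1001001110101110)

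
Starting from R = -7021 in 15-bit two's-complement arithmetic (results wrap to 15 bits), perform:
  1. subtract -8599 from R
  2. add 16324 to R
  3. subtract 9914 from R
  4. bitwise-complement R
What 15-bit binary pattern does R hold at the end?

Start: R = -7021 = 110010010010011.
R = -7021 − (-8599) = 1578 = 000011000101010
R = 1578 + 16324 = 17902; wraps to -14866 = 100010111101110
R = -14866 − 9914 = -24780; wraps to 7988 = 001111100110100
R = NOT 001111100110100 = 110000011001011 = -7989

110000011001011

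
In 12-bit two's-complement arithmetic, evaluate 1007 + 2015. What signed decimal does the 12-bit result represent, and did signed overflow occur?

-1074; overflow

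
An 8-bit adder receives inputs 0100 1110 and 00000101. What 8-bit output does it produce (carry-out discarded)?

  01001110
+ 00000101
= 01010011

01010011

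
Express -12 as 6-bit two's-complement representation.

|-12| = 12 = 001100 in 6 bits.
Invert the bits: 110011. Add 1: 110100.

110100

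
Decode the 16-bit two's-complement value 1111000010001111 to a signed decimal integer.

-3953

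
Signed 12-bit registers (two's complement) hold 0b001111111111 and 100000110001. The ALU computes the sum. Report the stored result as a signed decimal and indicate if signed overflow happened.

0b001111111111 → 001111111111 = 1023 (signed)
100000110001 = -1999 (signed)
  001111111111
+ 100000110001
= 110000110000
Result 110000110000: MSB = 1 → 3120 − 4096 = -976.
Addends have opposite signs, so signed overflow cannot occur.

-976; no overflow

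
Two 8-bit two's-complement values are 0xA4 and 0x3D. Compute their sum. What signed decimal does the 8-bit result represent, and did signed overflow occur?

-31; no overflow

0xA4 = 10100100 = -92 (signed)
0x3D = 00111101 = 61 (signed)
  10100100
+ 00111101
= 11100001
Result 11100001: MSB = 1 → 225 − 256 = -31.
Addends have opposite signs, so signed overflow cannot occur.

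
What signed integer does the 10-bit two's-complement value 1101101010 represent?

MSB is 1, so the value is negative.
Invert: 0010010101. Add 1: 0010010110 = 150. So the value is −150.

-150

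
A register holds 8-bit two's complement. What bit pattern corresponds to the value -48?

11010000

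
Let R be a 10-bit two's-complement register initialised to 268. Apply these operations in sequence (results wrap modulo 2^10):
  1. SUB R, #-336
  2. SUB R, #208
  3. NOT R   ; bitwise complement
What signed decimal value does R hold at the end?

-397

Start: R = 268 = 0100001100.
R = 268 − (-336) = 604; wraps to -420 = 1001011100
R = -420 − 208 = -628; wraps to 396 = 0110001100
R = NOT 0110001100 = 1001110011 = -397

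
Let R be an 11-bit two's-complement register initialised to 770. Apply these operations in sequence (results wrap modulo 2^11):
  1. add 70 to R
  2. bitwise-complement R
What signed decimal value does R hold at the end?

Start: R = 770 = 01100000010.
R = 770 + 70 = 840 = 01101001000
R = NOT 01101001000 = 10010110111 = -841

-841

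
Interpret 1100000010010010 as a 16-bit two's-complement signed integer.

-16238

MSB is 1, so the value is negative.
Invert: 0011111101101101. Add 1: 0011111101101110 = 16238. So the value is −16238.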